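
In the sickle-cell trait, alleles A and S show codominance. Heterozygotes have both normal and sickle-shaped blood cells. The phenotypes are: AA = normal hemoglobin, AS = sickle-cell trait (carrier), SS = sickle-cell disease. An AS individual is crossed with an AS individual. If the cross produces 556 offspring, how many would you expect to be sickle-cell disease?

Punnett square for AS × AS:
Offspring genotypes: 1 AA, 2 AS, 1 SS
Phenotype counts: 1 normal hemoglobin, 2 sickle-cell trait (carrier), 1 sickle-cell disease
sickle-cell disease: 1 out of 4 → fraction 1/4
Expected count = 1/4 × 556 = 139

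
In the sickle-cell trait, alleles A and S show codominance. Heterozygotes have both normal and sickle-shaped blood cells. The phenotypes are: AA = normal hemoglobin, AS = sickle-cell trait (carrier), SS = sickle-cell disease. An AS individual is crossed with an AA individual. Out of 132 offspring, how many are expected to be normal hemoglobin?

Punnett square for AS × AA:
Offspring genotypes: 2 AA, 2 AS
Phenotype counts: 2 normal hemoglobin, 2 sickle-cell trait (carrier)
normal hemoglobin: 2 out of 4 → fraction 1/2
Expected count = 1/2 × 132 = 66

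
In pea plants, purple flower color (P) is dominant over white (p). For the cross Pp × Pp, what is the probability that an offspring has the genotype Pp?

Punnett square for Pp × Pp:
Offspring genotypes: 1 PP, 2 Pp, 1 pp
Total offspring: 4
Count with target: 2
Probability: 2/4 = 1/2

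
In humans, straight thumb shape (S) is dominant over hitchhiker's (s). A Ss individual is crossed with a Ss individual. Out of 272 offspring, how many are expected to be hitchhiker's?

Punnett square for Ss × Ss:
Offspring genotypes: 1 SS, 2 Ss, 1 ss
straight: 3, hitchhiker's: 1
hitchhiker's: 1 out of 4 → fraction 1/4
Expected count = 1/4 × 272 = 68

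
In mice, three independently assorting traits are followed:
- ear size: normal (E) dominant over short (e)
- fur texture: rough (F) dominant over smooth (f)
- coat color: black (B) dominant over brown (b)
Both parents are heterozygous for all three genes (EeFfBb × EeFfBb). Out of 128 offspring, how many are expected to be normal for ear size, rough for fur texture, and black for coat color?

Trihybrid cross: EeFfBb × EeFfBb
Each trait segregates independently with a 3:1 phenotypic ratio, so each gene contributes 3/4 (dominant) or 1/4 (recessive).
Target: normal (ear size), rough (fur texture), black (coat color)
Probability = product of independent per-trait probabilities
= 3/4 × 3/4 × 3/4 = 27/64
Expected count = 27/64 × 128 = 54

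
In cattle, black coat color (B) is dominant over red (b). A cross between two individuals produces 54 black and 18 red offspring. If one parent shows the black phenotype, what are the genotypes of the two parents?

Observed offspring: 54 black, 18 red
The observed ratio simplifies to 3:1. Red (bb) offspring appear, so each parent must contribute one b allele. The parent stated to show black carries B, so it is Bb. The other parent is then either Bb or bb: Bb × bb would give a 1:1 split, whereas Bb × Bb gives 3:1 — matching the data. So both parents are heterozygous (Bb × Bb).
Parent genotypes: Bb × Bb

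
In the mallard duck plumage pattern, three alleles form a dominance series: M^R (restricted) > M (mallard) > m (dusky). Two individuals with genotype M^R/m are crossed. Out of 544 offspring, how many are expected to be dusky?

Cross: M^R/m × M^R/m
Allele dominance: M^R > M > m
Offspring genotypes: 1 M^R/M^R, 2 M^R/m, 1 m/m
Phenotype counts: 3 restricted, 1 dusky
dusky: 1 out of 4 → fraction 1/4
Expected count = 1/4 × 544 = 136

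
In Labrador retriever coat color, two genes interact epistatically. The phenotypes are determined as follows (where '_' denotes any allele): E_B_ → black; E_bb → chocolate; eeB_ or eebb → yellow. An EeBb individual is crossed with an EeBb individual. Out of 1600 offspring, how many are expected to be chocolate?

Cross: EeBb × EeBb — consider each gene separately:
E gene: Ee × Ee → 1 EE, 2 Ee, 1 ee → 3 E_ : 1 ee (out of 4)
B gene: Bb × Bb → 1 BB, 2 Bb, 1 bb → 3 B_ : 1 bb (out of 4)
Genotype classes (out of 4 × 4 = 16): E_B_ = 3×3 = 9; E_bb = 3×1 = 3; eeB_ = 1×3 = 3; eebb = 1×1 = 1
Apply the phenotype rules: E_B_ (9) → black; E_bb (3) → chocolate; eeB_ (3) + eebb (1) → yellow
Phenotype counts (out of 16): 9 black, 3 chocolate, 4 yellow
chocolate: 3 out of 16 → fraction 3/16
Expected count = 3/16 × 1600 = 300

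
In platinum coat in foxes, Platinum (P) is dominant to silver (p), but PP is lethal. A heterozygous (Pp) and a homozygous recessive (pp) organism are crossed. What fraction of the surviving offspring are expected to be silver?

Cross: Pp × pp
Punnett square offspring (before lethality): 2 Pp, 2 pp
No PP offspring are produced in this cross.
silver: 2 out of 4
Probability: 2/4 = 1/2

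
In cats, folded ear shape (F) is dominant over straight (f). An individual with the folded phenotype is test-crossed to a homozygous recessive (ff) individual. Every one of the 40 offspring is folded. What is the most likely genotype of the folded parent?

Test cross: ? × ff
All offspring are folded.
If the unknown parent were heterozygous (Ff), about half of 40 offspring would be straight; none are. The unknown parent is most likely homozygous dominant (FF).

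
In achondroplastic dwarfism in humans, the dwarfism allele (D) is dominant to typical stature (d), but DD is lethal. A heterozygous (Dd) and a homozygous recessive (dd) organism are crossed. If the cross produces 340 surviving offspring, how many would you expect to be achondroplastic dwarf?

Cross: Dd × dd
Punnett square offspring (before lethality): 2 Dd, 2 dd
No DD offspring are produced in this cross.
achondroplastic dwarf: 2 out of 4 → fraction 1/2
Expected count = 1/2 × 340 = 170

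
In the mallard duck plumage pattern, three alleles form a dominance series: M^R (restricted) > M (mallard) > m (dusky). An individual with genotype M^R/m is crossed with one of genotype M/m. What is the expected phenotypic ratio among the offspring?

Cross: M^R/m × M/m
Allele dominance: M^R > M > m
Offspring genotypes: 1 M^R/M, 1 M^R/m, 1 M/m, 1 m/m
Phenotype counts: 2 restricted, 1 mallard, 1 dusky
Ratio: 2 restricted : 1 mallard : 1 dusky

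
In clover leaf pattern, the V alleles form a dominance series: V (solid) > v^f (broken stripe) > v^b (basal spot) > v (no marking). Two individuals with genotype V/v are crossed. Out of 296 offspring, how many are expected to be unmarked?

Cross: V/v × V/v
Allele dominance: V > v^f > v^b > v
Offspring genotypes: 1 V/V, 2 V/v, 1 v/v
Phenotype counts: 3 solid, 1 unmarked
unmarked: 1 out of 4 → fraction 1/4
Expected count = 1/4 × 296 = 74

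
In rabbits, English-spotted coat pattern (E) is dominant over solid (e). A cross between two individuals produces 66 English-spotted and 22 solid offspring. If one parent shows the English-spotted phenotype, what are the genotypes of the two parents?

Observed offspring: 66 English-spotted, 22 solid
The observed ratio simplifies to 3:1. Solid (ee) offspring appear, so each parent must contribute one e allele. The parent stated to show English-spotted carries E, so it is Ee. The other parent is then either Ee or ee: Ee × ee would give a 1:1 split, whereas Ee × Ee gives 3:1 — matching the data. So both parents are heterozygous (Ee × Ee).
Parent genotypes: Ee × Ee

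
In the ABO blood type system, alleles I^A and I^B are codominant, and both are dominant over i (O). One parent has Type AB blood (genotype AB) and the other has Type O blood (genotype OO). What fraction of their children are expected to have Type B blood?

Cross: AB × OO
Possible offspring genotypes: 2 AO, 2 BO
Blood type counts: 2 Type A, 2 Type B
Probability of Type B: 2/4 = 1/2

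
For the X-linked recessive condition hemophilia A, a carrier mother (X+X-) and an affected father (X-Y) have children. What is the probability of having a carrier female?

Cross: X+X- × X-Y
Offspring: 1 X+X-, 1 X+Y, 1 X-X-, 1 X-Y
Probability of a carrier female: 1/4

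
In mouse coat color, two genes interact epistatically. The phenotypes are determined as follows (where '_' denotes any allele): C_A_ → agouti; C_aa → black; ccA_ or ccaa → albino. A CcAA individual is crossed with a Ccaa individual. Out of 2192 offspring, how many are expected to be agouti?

Cross: CcAA × Ccaa — consider each gene separately:
C gene: Cc × Cc → 1 CC, 2 Cc, 1 cc → 3 C_ : 1 cc (out of 4)
A gene: AA × aa → 4 Aa → 4 A_ (out of 4)
Genotype classes (out of 4 × 4 = 16): C_A_ = 3×4 = 12; ccA_ = 1×4 = 4
Apply the phenotype rules: C_A_ (12) → agouti; ccA_ (4) → albino
Phenotype counts (out of 16): 12 agouti, 4 albino
agouti: 12 out of 16 → fraction 3/4
Expected count = 3/4 × 2192 = 1644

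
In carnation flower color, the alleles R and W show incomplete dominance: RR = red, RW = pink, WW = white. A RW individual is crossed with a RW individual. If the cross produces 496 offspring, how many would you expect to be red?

Punnett square for RW × RW:
Offspring genotypes: 1 RR, 2 RW, 1 WW
Phenotype counts: 1 red, 2 pink, 1 white
red: 1 out of 4 → fraction 1/4
Expected count = 1/4 × 496 = 124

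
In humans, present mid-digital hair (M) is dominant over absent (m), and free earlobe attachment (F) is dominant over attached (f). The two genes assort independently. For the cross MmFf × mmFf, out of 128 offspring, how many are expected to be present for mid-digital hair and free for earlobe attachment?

Dihybrid cross MmFf × mmFf — consider each gene separately:
mid-digital hair: Mm × mm → 2 Mm, 2 mm → 2 M_ : 2 mm (out of 4)
earlobe attachment: Ff × Ff → 1 FF, 2 Ff, 1 ff → 3 F_ : 1 ff (out of 4)
Looking for: present (M_) and free (F_)
P(present) = 2/4, P(free) = 3/4
P(both) = 2/4 × 3/4 = 6/16 = 3/8
Expected count = 3/8 × 128 = 48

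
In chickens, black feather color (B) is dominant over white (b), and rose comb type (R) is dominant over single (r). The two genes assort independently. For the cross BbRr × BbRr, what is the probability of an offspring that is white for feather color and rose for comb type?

Dihybrid cross BbRr × BbRr — consider each gene separately:
feather color: Bb × Bb → 1 BB, 2 Bb, 1 bb → 3 B_ : 1 bb (out of 4)
comb type: Rr × Rr → 1 RR, 2 Rr, 1 rr → 3 R_ : 1 rr (out of 4)
Looking for: white (bb) and rose (R_)
P(white) = 1/4, P(rose) = 3/4
P(both) = 1/4 × 3/4 = 3/16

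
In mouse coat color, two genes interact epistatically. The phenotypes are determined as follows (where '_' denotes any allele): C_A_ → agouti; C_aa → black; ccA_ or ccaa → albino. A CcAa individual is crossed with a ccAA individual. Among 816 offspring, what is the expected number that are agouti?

Cross: CcAa × ccAA — consider each gene separately:
C gene: Cc × cc → 2 Cc, 2 cc → 2 C_ : 2 cc (out of 4)
A gene: Aa × AA → 2 AA, 2 Aa → 4 A_ (out of 4)
Genotype classes (out of 4 × 4 = 16): C_A_ = 2×4 = 8; ccA_ = 2×4 = 8
Apply the phenotype rules: C_A_ (8) → agouti; ccA_ (8) → albino
Phenotype counts (out of 16): 8 agouti, 8 albino
agouti: 8 out of 16 → fraction 1/2
Expected count = 1/2 × 816 = 408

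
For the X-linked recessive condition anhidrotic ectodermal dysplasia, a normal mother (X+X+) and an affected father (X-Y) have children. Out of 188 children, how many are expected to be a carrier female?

Cross: X+X+ × X-Y
Offspring: 2 X+X-, 2 X+Y
Probability of a carrier female: 2/4 = 1/2
Expected count = 1/2 × 188 = 94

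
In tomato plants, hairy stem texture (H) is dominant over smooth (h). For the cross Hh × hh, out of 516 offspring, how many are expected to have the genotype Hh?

Punnett square for Hh × hh:
Offspring genotypes: 2 Hh, 2 hh
Total offspring: 4
Count with target: 2
Probability: 2/4 = 1/2
Expected count = 1/2 × 516 = 258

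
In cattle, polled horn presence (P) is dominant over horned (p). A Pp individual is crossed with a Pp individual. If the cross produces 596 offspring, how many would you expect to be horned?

Punnett square for Pp × Pp:
Offspring genotypes: 1 PP, 2 Pp, 1 pp
polled: 3, horned: 1
horned: 1 out of 4 → fraction 1/4
Expected count = 1/4 × 596 = 149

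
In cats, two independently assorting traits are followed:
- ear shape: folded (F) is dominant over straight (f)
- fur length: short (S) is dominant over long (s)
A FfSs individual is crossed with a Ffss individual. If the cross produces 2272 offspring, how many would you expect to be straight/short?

Dihybrid cross FfSs × Ffss — consider each gene separately:
ear shape: Ff × Ff → 1 FF, 2 Ff, 1 ff → 3 F_ : 1 ff (out of 4)
fur length: Ss × ss → 2 Ss, 2 ss → 2 S_ : 2 ss (out of 4)
Combine (counts out of 4 × 4 = 16): folded/short (F_S_) = 3×2 = 6; folded/long (F_ss) = 3×2 = 6; straight/short (ffS_) = 1×2 = 2; straight/long (ffss) = 1×2 = 2
Phenotype counts (out of 16): 6 folded/short, 6 folded/long, 2 straight/short, 2 straight/long
straight/short: 2 out of 16 → fraction 1/8
Expected count = 1/8 × 2272 = 284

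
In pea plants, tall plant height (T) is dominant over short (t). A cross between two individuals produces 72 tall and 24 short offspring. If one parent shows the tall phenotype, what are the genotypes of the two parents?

Observed offspring: 72 tall, 24 short
The observed ratio simplifies to 3:1. Short (tt) offspring appear, so each parent must contribute one t allele. The parent stated to show tall carries T, so it is Tt. The other parent is then either Tt or tt: Tt × tt would give a 1:1 split, whereas Tt × Tt gives 3:1 — matching the data. So both parents are heterozygous (Tt × Tt).
Parent genotypes: Tt × Tt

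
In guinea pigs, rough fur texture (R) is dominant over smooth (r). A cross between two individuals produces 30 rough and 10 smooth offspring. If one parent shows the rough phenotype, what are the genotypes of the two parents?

Observed offspring: 30 rough, 10 smooth
The observed ratio simplifies to 3:1. Smooth (rr) offspring appear, so each parent must contribute one r allele. The parent stated to show rough carries R, so it is Rr. The other parent is then either Rr or rr: Rr × rr would give a 1:1 split, whereas Rr × Rr gives 3:1 — matching the data. So both parents are heterozygous (Rr × Rr).
Parent genotypes: Rr × Rr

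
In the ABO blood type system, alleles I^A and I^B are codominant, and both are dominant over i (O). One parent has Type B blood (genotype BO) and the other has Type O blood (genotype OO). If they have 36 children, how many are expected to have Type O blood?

Cross: BO × OO
Possible offspring genotypes: 2 BO, 2 OO
Blood type counts: 2 Type B, 2 Type O
Probability of Type O: 2/4 = 1/2
Expected count = 1/2 × 36 = 18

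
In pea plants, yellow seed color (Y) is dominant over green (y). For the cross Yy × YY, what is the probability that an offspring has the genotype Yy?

Punnett square for Yy × YY:
Offspring genotypes: 2 YY, 2 Yy
Total offspring: 4
Count with target: 2
Probability: 2/4 = 1/2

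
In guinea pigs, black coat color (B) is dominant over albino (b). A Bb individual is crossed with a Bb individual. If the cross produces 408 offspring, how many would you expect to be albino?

Punnett square for Bb × Bb:
Offspring genotypes: 1 BB, 2 Bb, 1 bb
black: 3, albino: 1
albino: 1 out of 4 → fraction 1/4
Expected count = 1/4 × 408 = 102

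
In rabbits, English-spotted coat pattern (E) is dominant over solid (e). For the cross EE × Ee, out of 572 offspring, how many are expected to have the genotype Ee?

Punnett square for EE × Ee:
Offspring genotypes: 2 EE, 2 Ee
Total offspring: 4
Count with target: 2
Probability: 2/4 = 1/2
Expected count = 1/2 × 572 = 286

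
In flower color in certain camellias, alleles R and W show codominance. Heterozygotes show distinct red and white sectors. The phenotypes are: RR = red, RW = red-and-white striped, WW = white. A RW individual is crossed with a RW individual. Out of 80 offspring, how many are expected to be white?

Punnett square for RW × RW:
Offspring genotypes: 1 RR, 2 RW, 1 WW
Phenotype counts: 1 red, 2 red-and-white striped, 1 white
white: 1 out of 4 → fraction 1/4
Expected count = 1/4 × 80 = 20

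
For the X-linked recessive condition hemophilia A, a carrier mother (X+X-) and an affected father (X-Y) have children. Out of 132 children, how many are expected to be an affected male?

Cross: X+X- × X-Y
Offspring: 1 X+X-, 1 X+Y, 1 X-X-, 1 X-Y
Probability of an affected male: 1/4
Expected count = 1/4 × 132 = 33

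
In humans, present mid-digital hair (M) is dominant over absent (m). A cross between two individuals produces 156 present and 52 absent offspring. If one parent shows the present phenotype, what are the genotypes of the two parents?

Observed offspring: 156 present, 52 absent
The observed ratio simplifies to 3:1. Absent (mm) offspring appear, so each parent must contribute one m allele. The parent stated to show present carries M, so it is Mm. The other parent is then either Mm or mm: Mm × mm would give a 1:1 split, whereas Mm × Mm gives 3:1 — matching the data. So both parents are heterozygous (Mm × Mm).
Parent genotypes: Mm × Mm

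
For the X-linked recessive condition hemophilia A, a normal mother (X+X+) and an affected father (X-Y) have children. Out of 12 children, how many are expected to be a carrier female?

Cross: X+X+ × X-Y
Offspring: 2 X+X-, 2 X+Y
Probability of a carrier female: 2/4 = 1/2
Expected count = 1/2 × 12 = 6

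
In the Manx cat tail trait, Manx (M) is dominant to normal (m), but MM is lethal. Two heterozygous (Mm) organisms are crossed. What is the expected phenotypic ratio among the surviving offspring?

Cross: Mm × Mm
Punnett square offspring (before lethality): 1 MM, 2 Mm, 1 mm
The MM genotype is lethal (embryos die); surviving offspring: 2 Mm, 1 mm
Ratio: 2 Manx (tailless) : 1 normal-tailed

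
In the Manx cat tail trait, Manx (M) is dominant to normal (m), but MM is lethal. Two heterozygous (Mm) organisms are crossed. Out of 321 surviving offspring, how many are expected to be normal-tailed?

Cross: Mm × Mm
Punnett square offspring (before lethality): 1 MM, 2 Mm, 1 mm
The MM genotype is lethal (embryos die); surviving offspring: 2 Mm, 1 mm
normal-tailed: 1 out of 3 → fraction 1/3
Expected count = 1/3 × 321 = 107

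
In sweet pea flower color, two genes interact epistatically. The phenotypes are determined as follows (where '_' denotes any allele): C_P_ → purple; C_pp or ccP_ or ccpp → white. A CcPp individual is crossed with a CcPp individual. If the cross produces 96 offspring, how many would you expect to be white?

Cross: CcPp × CcPp — consider each gene separately:
C gene: Cc × Cc → 1 CC, 2 Cc, 1 cc → 3 C_ : 1 cc (out of 4)
P gene: Pp × Pp → 1 PP, 2 Pp, 1 pp → 3 P_ : 1 pp (out of 4)
Genotype classes (out of 4 × 4 = 16): C_P_ = 3×3 = 9; C_pp = 3×1 = 3; ccP_ = 1×3 = 3; ccpp = 1×1 = 1
Apply the phenotype rules: C_P_ (9) → purple; C_pp (3) + ccP_ (3) + ccpp (1) → white
Phenotype counts (out of 16): 9 purple, 7 white
white: 7 out of 16 → fraction 7/16
Expected count = 7/16 × 96 = 42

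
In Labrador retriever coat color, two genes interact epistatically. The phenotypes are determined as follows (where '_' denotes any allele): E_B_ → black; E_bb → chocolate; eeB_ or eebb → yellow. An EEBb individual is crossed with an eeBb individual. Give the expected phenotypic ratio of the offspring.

Cross: EEBb × eeBb — consider each gene separately:
E gene: EE × ee → 4 Ee → 4 E_ (out of 4)
B gene: Bb × Bb → 1 BB, 2 Bb, 1 bb → 3 B_ : 1 bb (out of 4)
Genotype classes (out of 4 × 4 = 16): E_B_ = 4×3 = 12; E_bb = 4×1 = 4
Apply the phenotype rules: E_B_ (12) → black; E_bb (4) → chocolate
Phenotype counts (out of 16): 12 black, 4 chocolate
Ratio: 3 black : 1 chocolate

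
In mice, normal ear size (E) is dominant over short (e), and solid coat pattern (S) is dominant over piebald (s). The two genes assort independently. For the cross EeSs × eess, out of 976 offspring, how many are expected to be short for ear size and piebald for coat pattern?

Dihybrid cross EeSs × eess — consider each gene separately:
ear size: Ee × ee → 2 Ee, 2 ee → 2 E_ : 2 ee (out of 4)
coat pattern: Ss × ss → 2 Ss, 2 ss → 2 S_ : 2 ss (out of 4)
Looking for: short (ee) and piebald (ss)
P(short) = 2/4, P(piebald) = 2/4
P(both) = 2/4 × 2/4 = 4/16 = 1/4
Expected count = 1/4 × 976 = 244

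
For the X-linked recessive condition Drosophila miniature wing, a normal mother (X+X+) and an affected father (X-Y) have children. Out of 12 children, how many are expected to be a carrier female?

Cross: X+X+ × X-Y
Offspring: 2 X+X-, 2 X+Y
Probability of a carrier female: 2/4 = 1/2
Expected count = 1/2 × 12 = 6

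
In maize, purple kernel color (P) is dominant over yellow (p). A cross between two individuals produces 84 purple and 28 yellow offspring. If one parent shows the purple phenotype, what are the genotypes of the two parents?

Observed offspring: 84 purple, 28 yellow
The observed ratio simplifies to 3:1. Yellow (pp) offspring appear, so each parent must contribute one p allele. The parent stated to show purple carries P, so it is Pp. The other parent is then either Pp or pp: Pp × pp would give a 1:1 split, whereas Pp × Pp gives 3:1 — matching the data. So both parents are heterozygous (Pp × Pp).
Parent genotypes: Pp × Pp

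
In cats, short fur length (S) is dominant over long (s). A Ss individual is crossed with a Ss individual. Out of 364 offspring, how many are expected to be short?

Punnett square for Ss × Ss:
Offspring genotypes: 1 SS, 2 Ss, 1 ss
short: 3, long: 1
short: 3 out of 4 → fraction 3/4
Expected count = 3/4 × 364 = 273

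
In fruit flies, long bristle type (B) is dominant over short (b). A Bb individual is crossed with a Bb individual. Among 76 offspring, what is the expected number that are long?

Punnett square for Bb × Bb:
Offspring genotypes: 1 BB, 2 Bb, 1 bb
long: 3, short: 1
long: 3 out of 4 → fraction 3/4
Expected count = 3/4 × 76 = 57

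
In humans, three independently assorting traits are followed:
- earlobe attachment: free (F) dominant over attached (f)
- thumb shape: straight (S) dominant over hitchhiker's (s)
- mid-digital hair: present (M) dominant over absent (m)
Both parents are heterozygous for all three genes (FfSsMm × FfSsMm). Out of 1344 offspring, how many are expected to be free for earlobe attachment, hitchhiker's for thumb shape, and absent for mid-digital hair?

Trihybrid cross: FfSsMm × FfSsMm
Each trait segregates independently with a 3:1 phenotypic ratio, so each gene contributes 3/4 (dominant) or 1/4 (recessive).
Target: free (earlobe attachment), hitchhiker's (thumb shape), absent (mid-digital hair)
Probability = product of independent per-trait probabilities
= 3/4 × 1/4 × 1/4 = 3/64
Expected count = 3/64 × 1344 = 63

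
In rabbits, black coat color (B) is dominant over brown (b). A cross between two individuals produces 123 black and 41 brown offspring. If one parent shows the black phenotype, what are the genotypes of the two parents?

Observed offspring: 123 black, 41 brown
The observed ratio simplifies to 3:1. Brown (bb) offspring appear, so each parent must contribute one b allele. The parent stated to show black carries B, so it is Bb. The other parent is then either Bb or bb: Bb × bb would give a 1:1 split, whereas Bb × Bb gives 3:1 — matching the data. So both parents are heterozygous (Bb × Bb).
Parent genotypes: Bb × Bb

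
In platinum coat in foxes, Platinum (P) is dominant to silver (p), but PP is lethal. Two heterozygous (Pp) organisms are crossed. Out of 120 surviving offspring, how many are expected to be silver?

Cross: Pp × Pp
Punnett square offspring (before lethality): 1 PP, 2 Pp, 1 pp
The PP genotype is lethal (embryos die); surviving offspring: 2 Pp, 1 pp
silver: 1 out of 3 → fraction 1/3
Expected count = 1/3 × 120 = 40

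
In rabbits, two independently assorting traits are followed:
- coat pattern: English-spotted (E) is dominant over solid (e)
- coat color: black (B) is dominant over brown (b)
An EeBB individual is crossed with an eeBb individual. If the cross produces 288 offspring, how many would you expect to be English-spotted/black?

Dihybrid cross EeBB × eeBb — consider each gene separately:
coat pattern: Ee × ee → 2 Ee, 2 ee → 2 E_ : 2 ee (out of 4)
coat color: BB × Bb → 2 BB, 2 Bb → 4 B_ (out of 4)
Combine (counts out of 4 × 4 = 16): English-spotted/black (E_B_) = 2×4 = 8; solid/black (eeB_) = 2×4 = 8
Phenotype counts (out of 16): 8 English-spotted/black, 8 solid/black
English-spotted/black: 8 out of 16 → fraction 1/2
Expected count = 1/2 × 288 = 144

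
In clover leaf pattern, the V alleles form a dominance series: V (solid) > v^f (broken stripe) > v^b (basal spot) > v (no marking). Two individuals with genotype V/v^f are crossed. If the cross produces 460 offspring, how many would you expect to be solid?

Cross: V/v^f × V/v^f
Allele dominance: V > v^f > v^b > v
Offspring genotypes: 1 V/V, 2 V/v^f, 1 v^f/v^f
Phenotype counts: 3 solid, 1 broken stripe
solid: 3 out of 4 → fraction 3/4
Expected count = 3/4 × 460 = 345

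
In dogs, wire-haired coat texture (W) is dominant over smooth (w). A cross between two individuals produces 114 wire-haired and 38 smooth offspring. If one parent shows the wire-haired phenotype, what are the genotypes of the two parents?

Observed offspring: 114 wire-haired, 38 smooth
The observed ratio simplifies to 3:1. Smooth (ww) offspring appear, so each parent must contribute one w allele. The parent stated to show wire-haired carries W, so it is Ww. The other parent is then either Ww or ww: Ww × ww would give a 1:1 split, whereas Ww × Ww gives 3:1 — matching the data. So both parents are heterozygous (Ww × Ww).
Parent genotypes: Ww × Ww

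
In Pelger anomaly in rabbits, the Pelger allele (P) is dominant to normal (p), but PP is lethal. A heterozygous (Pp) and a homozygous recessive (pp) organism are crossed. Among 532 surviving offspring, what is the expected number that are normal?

Cross: Pp × pp
Punnett square offspring (before lethality): 2 Pp, 2 pp
No PP offspring are produced in this cross.
normal: 2 out of 4 → fraction 1/2
Expected count = 1/2 × 532 = 266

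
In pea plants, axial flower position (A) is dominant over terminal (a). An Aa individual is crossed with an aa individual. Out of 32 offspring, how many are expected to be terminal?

Punnett square for Aa × aa:
Offspring genotypes: 2 Aa, 2 aa
axial: 2, terminal: 2
terminal: 2 out of 4 → fraction 1/2
Expected count = 1/2 × 32 = 16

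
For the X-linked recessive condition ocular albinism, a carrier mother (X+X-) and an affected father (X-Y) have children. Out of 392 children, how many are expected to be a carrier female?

Cross: X+X- × X-Y
Offspring: 1 X+X-, 1 X+Y, 1 X-X-, 1 X-Y
Probability of a carrier female: 1/4
Expected count = 1/4 × 392 = 98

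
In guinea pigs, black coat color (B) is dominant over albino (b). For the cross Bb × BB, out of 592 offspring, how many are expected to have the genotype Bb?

Punnett square for Bb × BB:
Offspring genotypes: 2 BB, 2 Bb
Total offspring: 4
Count with target: 2
Probability: 2/4 = 1/2
Expected count = 1/2 × 592 = 296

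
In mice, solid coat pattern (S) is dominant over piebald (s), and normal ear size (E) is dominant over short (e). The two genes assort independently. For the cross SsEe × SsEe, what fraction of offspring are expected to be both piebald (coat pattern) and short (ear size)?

Dihybrid cross SsEe × SsEe — consider each gene separately:
coat pattern: Ss × Ss → 1 SS, 2 Ss, 1 ss → 3 S_ : 1 ss (out of 4)
ear size: Ee × Ee → 1 EE, 2 Ee, 1 ee → 3 E_ : 1 ee (out of 4)
Looking for: piebald (ss) and short (ee)
P(piebald) = 1/4, P(short) = 1/4
P(both) = 1/4 × 1/4 = 1/16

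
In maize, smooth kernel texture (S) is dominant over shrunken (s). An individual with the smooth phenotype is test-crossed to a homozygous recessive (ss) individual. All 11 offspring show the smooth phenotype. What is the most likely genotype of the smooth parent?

Test cross: ? × ss
All offspring are smooth.
If the unknown parent were heterozygous (Ss), about half of 11 offspring would be shrunken; none are. The unknown parent is most likely homozygous dominant (SS).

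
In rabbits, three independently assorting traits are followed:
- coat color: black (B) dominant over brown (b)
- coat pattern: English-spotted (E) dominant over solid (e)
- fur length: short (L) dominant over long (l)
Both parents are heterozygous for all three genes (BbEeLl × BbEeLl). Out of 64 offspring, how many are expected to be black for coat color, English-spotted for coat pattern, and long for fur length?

Trihybrid cross: BbEeLl × BbEeLl
Each trait segregates independently with a 3:1 phenotypic ratio, so each gene contributes 3/4 (dominant) or 1/4 (recessive).
Target: black (coat color), English-spotted (coat pattern), long (fur length)
Probability = product of independent per-trait probabilities
= 3/4 × 3/4 × 1/4 = 9/64
Expected count = 9/64 × 64 = 9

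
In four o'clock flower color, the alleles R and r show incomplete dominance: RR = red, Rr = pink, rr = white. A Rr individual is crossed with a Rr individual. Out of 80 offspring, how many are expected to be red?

Punnett square for Rr × Rr:
Offspring genotypes: 1 RR, 2 Rr, 1 rr
Phenotype counts: 1 red, 2 pink, 1 white
red: 1 out of 4 → fraction 1/4
Expected count = 1/4 × 80 = 20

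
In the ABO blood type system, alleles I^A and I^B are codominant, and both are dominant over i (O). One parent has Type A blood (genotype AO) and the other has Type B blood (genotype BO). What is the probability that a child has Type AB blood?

Cross: AO × BO
Possible offspring genotypes: 1 AB, 1 AO, 1 BO, 1 OO
Blood type counts: 1 Type AB, 1 Type A, 1 Type B, 1 Type O
Probability of Type AB: 1/4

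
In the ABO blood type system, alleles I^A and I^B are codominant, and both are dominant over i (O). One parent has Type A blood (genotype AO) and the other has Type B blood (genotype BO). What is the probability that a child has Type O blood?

Cross: AO × BO
Possible offspring genotypes: 1 AB, 1 AO, 1 BO, 1 OO
Blood type counts: 1 Type AB, 1 Type A, 1 Type B, 1 Type O
Probability of Type O: 1/4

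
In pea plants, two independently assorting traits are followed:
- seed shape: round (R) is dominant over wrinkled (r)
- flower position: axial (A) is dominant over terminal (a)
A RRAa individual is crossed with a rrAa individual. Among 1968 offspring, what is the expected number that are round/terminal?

Dihybrid cross RRAa × rrAa — consider each gene separately:
seed shape: RR × rr → 4 Rr → 4 R_ (out of 4)
flower position: Aa × Aa → 1 AA, 2 Aa, 1 aa → 3 A_ : 1 aa (out of 4)
Combine (counts out of 4 × 4 = 16): round/axial (R_A_) = 4×3 = 12; round/terminal (R_aa) = 4×1 = 4
Phenotype counts (out of 16): 12 round/axial, 4 round/terminal
round/terminal: 4 out of 16 → fraction 1/4
Expected count = 1/4 × 1968 = 492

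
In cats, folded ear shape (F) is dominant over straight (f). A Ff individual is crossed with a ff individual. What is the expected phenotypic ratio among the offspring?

Punnett square for Ff × ff:
Offspring genotypes: 2 Ff, 2 ff
folded: 2, straight: 2
Ratio: 1:1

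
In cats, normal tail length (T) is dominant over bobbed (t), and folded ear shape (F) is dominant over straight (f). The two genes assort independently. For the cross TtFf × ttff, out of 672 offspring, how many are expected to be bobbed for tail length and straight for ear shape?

Dihybrid cross TtFf × ttff — consider each gene separately:
tail length: Tt × tt → 2 Tt, 2 tt → 2 T_ : 2 tt (out of 4)
ear shape: Ff × ff → 2 Ff, 2 ff → 2 F_ : 2 ff (out of 4)
Looking for: bobbed (tt) and straight (ff)
P(bobbed) = 2/4, P(straight) = 2/4
P(both) = 2/4 × 2/4 = 4/16 = 1/4
Expected count = 1/4 × 672 = 168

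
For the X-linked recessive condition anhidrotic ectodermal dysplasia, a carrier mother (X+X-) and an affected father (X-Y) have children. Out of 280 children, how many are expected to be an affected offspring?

Cross: X+X- × X-Y
Offspring: 1 X+X-, 1 X+Y, 1 X-X-, 1 X-Y
Probability of an affected offspring: 2/4 = 1/2
Expected count = 1/2 × 280 = 140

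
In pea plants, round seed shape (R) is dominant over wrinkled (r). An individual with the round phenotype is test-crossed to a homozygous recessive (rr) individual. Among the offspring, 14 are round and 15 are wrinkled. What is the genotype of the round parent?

Test cross: ? × rr
Offspring: 14 round, 15 wrinkled — approximately 1:1.
A 1:1 ratio in a test cross indicates the unknown parent is heterozygous (Rr).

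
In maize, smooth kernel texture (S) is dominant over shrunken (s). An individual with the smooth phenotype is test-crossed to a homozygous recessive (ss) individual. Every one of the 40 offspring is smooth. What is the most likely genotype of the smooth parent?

Test cross: ? × ss
All offspring are smooth.
If the unknown parent were heterozygous (Ss), about half of 40 offspring would be shrunken; none are. The unknown parent is most likely homozygous dominant (SS).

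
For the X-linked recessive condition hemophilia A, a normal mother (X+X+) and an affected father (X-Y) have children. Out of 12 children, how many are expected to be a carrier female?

Cross: X+X+ × X-Y
Offspring: 2 X+X-, 2 X+Y
Probability of a carrier female: 2/4 = 1/2
Expected count = 1/2 × 12 = 6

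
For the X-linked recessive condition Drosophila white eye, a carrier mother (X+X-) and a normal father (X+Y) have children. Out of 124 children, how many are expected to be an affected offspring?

Cross: X+X- × X+Y
Offspring: 1 X+X+, 1 X+Y, 1 X+X-, 1 X-Y
Probability of an affected offspring: 1/4
Expected count = 1/4 × 124 = 31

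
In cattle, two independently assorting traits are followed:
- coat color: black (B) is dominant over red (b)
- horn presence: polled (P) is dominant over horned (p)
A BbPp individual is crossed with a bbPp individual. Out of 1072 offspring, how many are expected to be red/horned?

Dihybrid cross BbPp × bbPp — consider each gene separately:
coat color: Bb × bb → 2 Bb, 2 bb → 2 B_ : 2 bb (out of 4)
horn presence: Pp × Pp → 1 PP, 2 Pp, 1 pp → 3 P_ : 1 pp (out of 4)
Combine (counts out of 4 × 4 = 16): black/polled (B_P_) = 2×3 = 6; black/horned (B_pp) = 2×1 = 2; red/polled (bbP_) = 2×3 = 6; red/horned (bbpp) = 2×1 = 2
Phenotype counts (out of 16): 6 black/polled, 2 black/horned, 6 red/polled, 2 red/horned
red/horned: 2 out of 16 → fraction 1/8
Expected count = 1/8 × 1072 = 134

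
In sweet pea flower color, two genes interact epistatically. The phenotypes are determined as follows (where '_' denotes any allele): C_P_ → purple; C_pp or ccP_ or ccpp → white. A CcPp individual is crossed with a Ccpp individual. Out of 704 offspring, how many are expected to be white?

Cross: CcPp × Ccpp — consider each gene separately:
C gene: Cc × Cc → 1 CC, 2 Cc, 1 cc → 3 C_ : 1 cc (out of 4)
P gene: Pp × pp → 2 Pp, 2 pp → 2 P_ : 2 pp (out of 4)
Genotype classes (out of 4 × 4 = 16): C_P_ = 3×2 = 6; C_pp = 3×2 = 6; ccP_ = 1×2 = 2; ccpp = 1×2 = 2
Apply the phenotype rules: C_P_ (6) → purple; C_pp (6) + ccP_ (2) + ccpp (2) → white
Phenotype counts (out of 16): 6 purple, 10 white
white: 10 out of 16 → fraction 5/8
Expected count = 5/8 × 704 = 440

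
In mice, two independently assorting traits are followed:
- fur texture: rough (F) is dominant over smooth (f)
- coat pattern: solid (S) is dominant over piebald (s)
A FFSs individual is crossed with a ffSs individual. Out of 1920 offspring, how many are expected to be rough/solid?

Dihybrid cross FFSs × ffSs — consider each gene separately:
fur texture: FF × ff → 4 Ff → 4 F_ (out of 4)
coat pattern: Ss × Ss → 1 SS, 2 Ss, 1 ss → 3 S_ : 1 ss (out of 4)
Combine (counts out of 4 × 4 = 16): rough/solid (F_S_) = 4×3 = 12; rough/piebald (F_ss) = 4×1 = 4
Phenotype counts (out of 16): 12 rough/solid, 4 rough/piebald
rough/solid: 12 out of 16 → fraction 3/4
Expected count = 3/4 × 1920 = 1440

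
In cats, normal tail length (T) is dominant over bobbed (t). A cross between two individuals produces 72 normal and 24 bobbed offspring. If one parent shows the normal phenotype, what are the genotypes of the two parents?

Observed offspring: 72 normal, 24 bobbed
The observed ratio simplifies to 3:1. Bobbed (tt) offspring appear, so each parent must contribute one t allele. The parent stated to show normal carries T, so it is Tt. The other parent is then either Tt or tt: Tt × tt would give a 1:1 split, whereas Tt × Tt gives 3:1 — matching the data. So both parents are heterozygous (Tt × Tt).
Parent genotypes: Tt × Tt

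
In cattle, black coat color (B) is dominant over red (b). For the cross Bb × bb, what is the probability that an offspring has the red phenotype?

Punnett square for Bb × bb:
Offspring genotypes: 2 Bb, 2 bb
Total offspring: 4
Count with target: 2
Probability: 2/4 = 1/2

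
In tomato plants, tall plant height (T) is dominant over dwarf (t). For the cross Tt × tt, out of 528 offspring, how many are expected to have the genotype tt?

Punnett square for Tt × tt:
Offspring genotypes: 2 Tt, 2 tt
Total offspring: 4
Count with target: 2
Probability: 2/4 = 1/2
Expected count = 1/2 × 528 = 264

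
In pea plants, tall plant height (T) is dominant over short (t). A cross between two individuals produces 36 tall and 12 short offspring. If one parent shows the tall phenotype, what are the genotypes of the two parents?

Observed offspring: 36 tall, 12 short
The observed ratio simplifies to 3:1. Short (tt) offspring appear, so each parent must contribute one t allele. The parent stated to show tall carries T, so it is Tt. The other parent is then either Tt or tt: Tt × tt would give a 1:1 split, whereas Tt × Tt gives 3:1 — matching the data. So both parents are heterozygous (Tt × Tt).
Parent genotypes: Tt × Tt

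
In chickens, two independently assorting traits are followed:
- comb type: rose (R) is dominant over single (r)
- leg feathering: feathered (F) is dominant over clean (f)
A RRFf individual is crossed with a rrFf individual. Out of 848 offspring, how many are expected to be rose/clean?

Dihybrid cross RRFf × rrFf — consider each gene separately:
comb type: RR × rr → 4 Rr → 4 R_ (out of 4)
leg feathering: Ff × Ff → 1 FF, 2 Ff, 1 ff → 3 F_ : 1 ff (out of 4)
Combine (counts out of 4 × 4 = 16): rose/feathered (R_F_) = 4×3 = 12; rose/clean (R_ff) = 4×1 = 4
Phenotype counts (out of 16): 12 rose/feathered, 4 rose/clean
rose/clean: 4 out of 16 → fraction 1/4
Expected count = 1/4 × 848 = 212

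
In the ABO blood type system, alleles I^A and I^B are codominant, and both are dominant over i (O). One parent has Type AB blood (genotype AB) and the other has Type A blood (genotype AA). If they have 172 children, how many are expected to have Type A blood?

Cross: AB × AA
Possible offspring genotypes: 2 AA, 2 AB
Blood type counts: 2 Type A, 2 Type AB
Probability of Type A: 2/4 = 1/2
Expected count = 1/2 × 172 = 86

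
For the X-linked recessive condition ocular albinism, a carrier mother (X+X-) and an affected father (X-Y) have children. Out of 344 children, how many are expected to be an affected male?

Cross: X+X- × X-Y
Offspring: 1 X+X-, 1 X+Y, 1 X-X-, 1 X-Y
Probability of an affected male: 1/4
Expected count = 1/4 × 344 = 86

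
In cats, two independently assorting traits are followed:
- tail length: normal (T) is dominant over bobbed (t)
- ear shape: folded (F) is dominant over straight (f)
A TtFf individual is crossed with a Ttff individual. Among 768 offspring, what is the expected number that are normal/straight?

Dihybrid cross TtFf × Ttff — consider each gene separately:
tail length: Tt × Tt → 1 TT, 2 Tt, 1 tt → 3 T_ : 1 tt (out of 4)
ear shape: Ff × ff → 2 Ff, 2 ff → 2 F_ : 2 ff (out of 4)
Combine (counts out of 4 × 4 = 16): normal/folded (T_F_) = 3×2 = 6; normal/straight (T_ff) = 3×2 = 6; bobbed/folded (ttF_) = 1×2 = 2; bobbed/straight (ttff) = 1×2 = 2
Phenotype counts (out of 16): 6 normal/folded, 6 normal/straight, 2 bobbed/folded, 2 bobbed/straight
normal/straight: 6 out of 16 → fraction 3/8
Expected count = 3/8 × 768 = 288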